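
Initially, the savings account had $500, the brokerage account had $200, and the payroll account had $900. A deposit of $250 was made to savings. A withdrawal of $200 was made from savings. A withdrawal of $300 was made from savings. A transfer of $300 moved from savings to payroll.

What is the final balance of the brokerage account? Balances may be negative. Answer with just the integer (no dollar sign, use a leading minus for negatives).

Tracking account balances step by step:
Start: savings=500, brokerage=200, payroll=900
Event 1 (deposit 250 to savings): savings: 500 + 250 = 750. Balances: savings=750, brokerage=200, payroll=900
Event 2 (withdraw 200 from savings): savings: 750 - 200 = 550. Balances: savings=550, brokerage=200, payroll=900
Event 3 (withdraw 300 from savings): savings: 550 - 300 = 250. Balances: savings=250, brokerage=200, payroll=900
Event 4 (transfer 300 savings -> payroll): savings: 250 - 300 = -50, payroll: 900 + 300 = 1200. Balances: savings=-50, brokerage=200, payroll=1200

Final balance of brokerage: 200

Answer: 200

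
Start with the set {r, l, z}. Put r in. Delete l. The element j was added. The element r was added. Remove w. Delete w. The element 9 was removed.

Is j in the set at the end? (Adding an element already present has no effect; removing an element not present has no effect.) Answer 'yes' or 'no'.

Tracking the set through each operation:
Start: {l, r, z}
Event 1 (add r): already present, no change. Set: {l, r, z}
Event 2 (remove l): removed. Set: {r, z}
Event 3 (add j): added. Set: {j, r, z}
Event 4 (add r): already present, no change. Set: {j, r, z}
Event 5 (remove w): not present, no change. Set: {j, r, z}
Event 6 (remove w): not present, no change. Set: {j, r, z}
Event 7 (remove 9): not present, no change. Set: {j, r, z}

Final set: {j, r, z} (size 3)
j is in the final set.

Answer: yes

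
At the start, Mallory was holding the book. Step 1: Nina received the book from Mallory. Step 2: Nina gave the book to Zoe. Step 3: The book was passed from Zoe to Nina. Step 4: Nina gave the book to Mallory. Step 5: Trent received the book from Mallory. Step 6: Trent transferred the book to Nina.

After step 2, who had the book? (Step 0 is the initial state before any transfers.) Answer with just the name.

Tracking the book holder through step 2:
After step 0 (start): Mallory
After step 1: Nina
After step 2: Zoe

At step 2, the holder is Zoe.

Answer: Zoe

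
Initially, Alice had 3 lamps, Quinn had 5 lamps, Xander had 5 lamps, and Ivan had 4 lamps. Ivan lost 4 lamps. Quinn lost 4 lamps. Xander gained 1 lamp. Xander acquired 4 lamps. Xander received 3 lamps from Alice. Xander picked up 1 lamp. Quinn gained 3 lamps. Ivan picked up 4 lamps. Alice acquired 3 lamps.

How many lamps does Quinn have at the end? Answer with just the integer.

Tracking counts step by step:
Start: Alice=3, Quinn=5, Xander=5, Ivan=4
Event 1 (Ivan -4): Ivan: 4 -> 0. State: Alice=3, Quinn=5, Xander=5, Ivan=0
Event 2 (Quinn -4): Quinn: 5 -> 1. State: Alice=3, Quinn=1, Xander=5, Ivan=0
Event 3 (Xander +1): Xander: 5 -> 6. State: Alice=3, Quinn=1, Xander=6, Ivan=0
Event 4 (Xander +4): Xander: 6 -> 10. State: Alice=3, Quinn=1, Xander=10, Ivan=0
Event 5 (Alice -> Xander, 3): Alice: 3 -> 0, Xander: 10 -> 13. State: Alice=0, Quinn=1, Xander=13, Ivan=0
Event 6 (Xander +1): Xander: 13 -> 14. State: Alice=0, Quinn=1, Xander=14, Ivan=0
Event 7 (Quinn +3): Quinn: 1 -> 4. State: Alice=0, Quinn=4, Xander=14, Ivan=0
Event 8 (Ivan +4): Ivan: 0 -> 4. State: Alice=0, Quinn=4, Xander=14, Ivan=4
Event 9 (Alice +3): Alice: 0 -> 3. State: Alice=3, Quinn=4, Xander=14, Ivan=4

Quinn's final count: 4

Answer: 4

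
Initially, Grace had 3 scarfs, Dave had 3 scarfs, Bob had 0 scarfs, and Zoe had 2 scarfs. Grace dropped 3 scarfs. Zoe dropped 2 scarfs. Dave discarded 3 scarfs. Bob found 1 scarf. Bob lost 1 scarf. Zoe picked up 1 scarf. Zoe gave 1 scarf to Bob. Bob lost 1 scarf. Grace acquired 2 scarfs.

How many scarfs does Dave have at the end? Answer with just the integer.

Answer: 0

Derivation:
Tracking counts step by step:
Start: Grace=3, Dave=3, Bob=0, Zoe=2
Event 1 (Grace -3): Grace: 3 -> 0. State: Grace=0, Dave=3, Bob=0, Zoe=2
Event 2 (Zoe -2): Zoe: 2 -> 0. State: Grace=0, Dave=3, Bob=0, Zoe=0
Event 3 (Dave -3): Dave: 3 -> 0. State: Grace=0, Dave=0, Bob=0, Zoe=0
Event 4 (Bob +1): Bob: 0 -> 1. State: Grace=0, Dave=0, Bob=1, Zoe=0
Event 5 (Bob -1): Bob: 1 -> 0. State: Grace=0, Dave=0, Bob=0, Zoe=0
Event 6 (Zoe +1): Zoe: 0 -> 1. State: Grace=0, Dave=0, Bob=0, Zoe=1
Event 7 (Zoe -> Bob, 1): Zoe: 1 -> 0, Bob: 0 -> 1. State: Grace=0, Dave=0, Bob=1, Zoe=0
Event 8 (Bob -1): Bob: 1 -> 0. State: Grace=0, Dave=0, Bob=0, Zoe=0
Event 9 (Grace +2): Grace: 0 -> 2. State: Grace=2, Dave=0, Bob=0, Zoe=0

Dave's final count: 0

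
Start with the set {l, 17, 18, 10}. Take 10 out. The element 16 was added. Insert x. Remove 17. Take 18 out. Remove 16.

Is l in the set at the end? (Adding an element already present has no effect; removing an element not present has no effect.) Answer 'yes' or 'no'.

Tracking the set through each operation:
Start: {10, 17, 18, l}
Event 1 (remove 10): removed. Set: {17, 18, l}
Event 2 (add 16): added. Set: {16, 17, 18, l}
Event 3 (add x): added. Set: {16, 17, 18, l, x}
Event 4 (remove 17): removed. Set: {16, 18, l, x}
Event 5 (remove 18): removed. Set: {16, l, x}
Event 6 (remove 16): removed. Set: {l, x}

Final set: {l, x} (size 2)
l is in the final set.

Answer: yes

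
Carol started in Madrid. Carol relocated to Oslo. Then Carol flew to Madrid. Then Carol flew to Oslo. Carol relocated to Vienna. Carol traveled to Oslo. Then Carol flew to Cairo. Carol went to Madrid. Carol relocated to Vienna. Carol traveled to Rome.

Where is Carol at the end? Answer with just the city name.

Answer: Rome

Derivation:
Tracking Carol's location:
Start: Carol is in Madrid.
After move 1: Madrid -> Oslo. Carol is in Oslo.
After move 2: Oslo -> Madrid. Carol is in Madrid.
After move 3: Madrid -> Oslo. Carol is in Oslo.
After move 4: Oslo -> Vienna. Carol is in Vienna.
After move 5: Vienna -> Oslo. Carol is in Oslo.
After move 6: Oslo -> Cairo. Carol is in Cairo.
After move 7: Cairo -> Madrid. Carol is in Madrid.
After move 8: Madrid -> Vienna. Carol is in Vienna.
After move 9: Vienna -> Rome. Carol is in Rome.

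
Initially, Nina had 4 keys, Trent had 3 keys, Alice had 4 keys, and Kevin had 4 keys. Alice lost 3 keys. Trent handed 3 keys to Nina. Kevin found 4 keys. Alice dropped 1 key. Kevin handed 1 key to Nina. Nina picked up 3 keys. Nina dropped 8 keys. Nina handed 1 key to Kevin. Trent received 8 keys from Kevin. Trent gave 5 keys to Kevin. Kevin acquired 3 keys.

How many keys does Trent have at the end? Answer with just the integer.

Answer: 3

Derivation:
Tracking counts step by step:
Start: Nina=4, Trent=3, Alice=4, Kevin=4
Event 1 (Alice -3): Alice: 4 -> 1. State: Nina=4, Trent=3, Alice=1, Kevin=4
Event 2 (Trent -> Nina, 3): Trent: 3 -> 0, Nina: 4 -> 7. State: Nina=7, Trent=0, Alice=1, Kevin=4
Event 3 (Kevin +4): Kevin: 4 -> 8. State: Nina=7, Trent=0, Alice=1, Kevin=8
Event 4 (Alice -1): Alice: 1 -> 0. State: Nina=7, Trent=0, Alice=0, Kevin=8
Event 5 (Kevin -> Nina, 1): Kevin: 8 -> 7, Nina: 7 -> 8. State: Nina=8, Trent=0, Alice=0, Kevin=7
Event 6 (Nina +3): Nina: 8 -> 11. State: Nina=11, Trent=0, Alice=0, Kevin=7
Event 7 (Nina -8): Nina: 11 -> 3. State: Nina=3, Trent=0, Alice=0, Kevin=7
Event 8 (Nina -> Kevin, 1): Nina: 3 -> 2, Kevin: 7 -> 8. State: Nina=2, Trent=0, Alice=0, Kevin=8
Event 9 (Kevin -> Trent, 8): Kevin: 8 -> 0, Trent: 0 -> 8. State: Nina=2, Trent=8, Alice=0, Kevin=0
Event 10 (Trent -> Kevin, 5): Trent: 8 -> 3, Kevin: 0 -> 5. State: Nina=2, Trent=3, Alice=0, Kevin=5
Event 11 (Kevin +3): Kevin: 5 -> 8. State: Nina=2, Trent=3, Alice=0, Kevin=8

Trent's final count: 3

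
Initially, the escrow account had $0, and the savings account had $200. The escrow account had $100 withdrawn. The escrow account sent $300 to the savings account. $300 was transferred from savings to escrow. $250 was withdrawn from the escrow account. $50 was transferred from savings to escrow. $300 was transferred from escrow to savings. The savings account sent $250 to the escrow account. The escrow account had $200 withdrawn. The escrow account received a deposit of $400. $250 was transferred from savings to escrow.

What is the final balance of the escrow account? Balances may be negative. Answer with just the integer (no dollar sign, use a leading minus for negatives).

Answer: 100

Derivation:
Tracking account balances step by step:
Start: escrow=0, savings=200
Event 1 (withdraw 100 from escrow): escrow: 0 - 100 = -100. Balances: escrow=-100, savings=200
Event 2 (transfer 300 escrow -> savings): escrow: -100 - 300 = -400, savings: 200 + 300 = 500. Balances: escrow=-400, savings=500
Event 3 (transfer 300 savings -> escrow): savings: 500 - 300 = 200, escrow: -400 + 300 = -100. Balances: escrow=-100, savings=200
Event 4 (withdraw 250 from escrow): escrow: -100 - 250 = -350. Balances: escrow=-350, savings=200
Event 5 (transfer 50 savings -> escrow): savings: 200 - 50 = 150, escrow: -350 + 50 = -300. Balances: escrow=-300, savings=150
Event 6 (transfer 300 escrow -> savings): escrow: -300 - 300 = -600, savings: 150 + 300 = 450. Balances: escrow=-600, savings=450
Event 7 (transfer 250 savings -> escrow): savings: 450 - 250 = 200, escrow: -600 + 250 = -350. Balances: escrow=-350, savings=200
Event 8 (withdraw 200 from escrow): escrow: -350 - 200 = -550. Balances: escrow=-550, savings=200
Event 9 (deposit 400 to escrow): escrow: -550 + 400 = -150. Balances: escrow=-150, savings=200
Event 10 (transfer 250 savings -> escrow): savings: 200 - 250 = -50, escrow: -150 + 250 = 100. Balances: escrow=100, savings=-50

Final balance of escrow: 100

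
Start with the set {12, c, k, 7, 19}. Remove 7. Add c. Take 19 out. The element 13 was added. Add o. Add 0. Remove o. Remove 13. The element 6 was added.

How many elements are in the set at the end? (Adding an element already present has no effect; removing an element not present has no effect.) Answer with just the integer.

Tracking the set through each operation:
Start: {12, 19, 7, c, k}
Event 1 (remove 7): removed. Set: {12, 19, c, k}
Event 2 (add c): already present, no change. Set: {12, 19, c, k}
Event 3 (remove 19): removed. Set: {12, c, k}
Event 4 (add 13): added. Set: {12, 13, c, k}
Event 5 (add o): added. Set: {12, 13, c, k, o}
Event 6 (add 0): added. Set: {0, 12, 13, c, k, o}
Event 7 (remove o): removed. Set: {0, 12, 13, c, k}
Event 8 (remove 13): removed. Set: {0, 12, c, k}
Event 9 (add 6): added. Set: {0, 12, 6, c, k}

Final set: {0, 12, 6, c, k} (size 5)

Answer: 5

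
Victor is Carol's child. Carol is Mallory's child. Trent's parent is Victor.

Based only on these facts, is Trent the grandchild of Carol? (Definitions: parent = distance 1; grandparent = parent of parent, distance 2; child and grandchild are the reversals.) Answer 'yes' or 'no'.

Answer: yes

Derivation:
Reconstructing the parent chain from the given facts:
  Mallory -> Carol -> Victor -> Trent
(each arrow means 'parent of the next')
Positions in the chain (0 = top):
  position of Mallory: 0
  position of Carol: 1
  position of Victor: 2
  position of Trent: 3

Trent is at position 3, Carol is at position 1; signed distance (j - i) = -2.
'grandchild' requires j - i = -2. Actual distance is -2, so the relation HOLDS.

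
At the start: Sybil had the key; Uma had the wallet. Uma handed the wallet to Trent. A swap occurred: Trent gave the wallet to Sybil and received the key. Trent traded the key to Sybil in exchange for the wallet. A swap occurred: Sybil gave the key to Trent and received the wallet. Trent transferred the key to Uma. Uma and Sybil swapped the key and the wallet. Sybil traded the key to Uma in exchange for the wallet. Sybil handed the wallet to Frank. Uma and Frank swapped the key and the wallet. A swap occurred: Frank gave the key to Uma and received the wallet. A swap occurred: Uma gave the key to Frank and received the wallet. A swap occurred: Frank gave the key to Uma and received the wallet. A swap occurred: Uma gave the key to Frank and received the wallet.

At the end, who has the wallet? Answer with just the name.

Tracking all object holders:
Start: key:Sybil, wallet:Uma
Event 1 (give wallet: Uma -> Trent). State: key:Sybil, wallet:Trent
Event 2 (swap wallet<->key: now wallet:Sybil, key:Trent). State: key:Trent, wallet:Sybil
Event 3 (swap key<->wallet: now key:Sybil, wallet:Trent). State: key:Sybil, wallet:Trent
Event 4 (swap key<->wallet: now key:Trent, wallet:Sybil). State: key:Trent, wallet:Sybil
Event 5 (give key: Trent -> Uma). State: key:Uma, wallet:Sybil
Event 6 (swap key<->wallet: now key:Sybil, wallet:Uma). State: key:Sybil, wallet:Uma
Event 7 (swap key<->wallet: now key:Uma, wallet:Sybil). State: key:Uma, wallet:Sybil
Event 8 (give wallet: Sybil -> Frank). State: key:Uma, wallet:Frank
Event 9 (swap key<->wallet: now key:Frank, wallet:Uma). State: key:Frank, wallet:Uma
Event 10 (swap key<->wallet: now key:Uma, wallet:Frank). State: key:Uma, wallet:Frank
Event 11 (swap key<->wallet: now key:Frank, wallet:Uma). State: key:Frank, wallet:Uma
Event 12 (swap key<->wallet: now key:Uma, wallet:Frank). State: key:Uma, wallet:Frank
Event 13 (swap key<->wallet: now key:Frank, wallet:Uma). State: key:Frank, wallet:Uma

Final state: key:Frank, wallet:Uma
The wallet is held by Uma.

Answer: Uma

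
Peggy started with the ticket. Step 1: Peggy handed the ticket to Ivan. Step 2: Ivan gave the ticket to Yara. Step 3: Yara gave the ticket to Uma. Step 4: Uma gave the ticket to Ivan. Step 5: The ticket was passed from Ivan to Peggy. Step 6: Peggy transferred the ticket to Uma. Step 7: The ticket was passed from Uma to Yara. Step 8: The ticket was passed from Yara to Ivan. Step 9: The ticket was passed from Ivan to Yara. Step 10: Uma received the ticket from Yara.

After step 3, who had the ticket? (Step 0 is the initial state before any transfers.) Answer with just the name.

Tracking the ticket holder through step 3:
After step 0 (start): Peggy
After step 1: Ivan
After step 2: Yara
After step 3: Uma

At step 3, the holder is Uma.

Answer: Uma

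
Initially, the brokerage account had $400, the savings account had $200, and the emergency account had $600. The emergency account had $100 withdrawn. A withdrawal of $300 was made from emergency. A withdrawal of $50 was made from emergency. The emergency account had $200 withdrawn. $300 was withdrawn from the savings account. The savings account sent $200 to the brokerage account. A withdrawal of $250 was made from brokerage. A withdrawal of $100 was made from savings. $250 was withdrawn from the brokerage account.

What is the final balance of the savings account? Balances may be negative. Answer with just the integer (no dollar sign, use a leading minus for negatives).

Tracking account balances step by step:
Start: brokerage=400, savings=200, emergency=600
Event 1 (withdraw 100 from emergency): emergency: 600 - 100 = 500. Balances: brokerage=400, savings=200, emergency=500
Event 2 (withdraw 300 from emergency): emergency: 500 - 300 = 200. Balances: brokerage=400, savings=200, emergency=200
Event 3 (withdraw 50 from emergency): emergency: 200 - 50 = 150. Balances: brokerage=400, savings=200, emergency=150
Event 4 (withdraw 200 from emergency): emergency: 150 - 200 = -50. Balances: brokerage=400, savings=200, emergency=-50
Event 5 (withdraw 300 from savings): savings: 200 - 300 = -100. Balances: brokerage=400, savings=-100, emergency=-50
Event 6 (transfer 200 savings -> brokerage): savings: -100 - 200 = -300, brokerage: 400 + 200 = 600. Balances: brokerage=600, savings=-300, emergency=-50
Event 7 (withdraw 250 from brokerage): brokerage: 600 - 250 = 350. Balances: brokerage=350, savings=-300, emergency=-50
Event 8 (withdraw 100 from savings): savings: -300 - 100 = -400. Balances: brokerage=350, savings=-400, emergency=-50
Event 9 (withdraw 250 from brokerage): brokerage: 350 - 250 = 100. Balances: brokerage=100, savings=-400, emergency=-50

Final balance of savings: -400

Answer: -400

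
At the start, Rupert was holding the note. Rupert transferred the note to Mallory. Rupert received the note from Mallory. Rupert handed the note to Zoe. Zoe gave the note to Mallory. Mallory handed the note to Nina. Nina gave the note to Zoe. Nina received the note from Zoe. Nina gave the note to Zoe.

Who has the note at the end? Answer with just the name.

Tracking the note through each event:
Start: Rupert has the note.
After event 1: Mallory has the note.
After event 2: Rupert has the note.
After event 3: Zoe has the note.
After event 4: Mallory has the note.
After event 5: Nina has the note.
After event 6: Zoe has the note.
After event 7: Nina has the note.
After event 8: Zoe has the note.

Answer: Zoe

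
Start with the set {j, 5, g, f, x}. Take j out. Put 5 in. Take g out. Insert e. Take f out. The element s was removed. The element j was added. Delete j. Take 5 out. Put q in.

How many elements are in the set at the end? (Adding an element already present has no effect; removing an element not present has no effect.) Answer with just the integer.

Tracking the set through each operation:
Start: {5, f, g, j, x}
Event 1 (remove j): removed. Set: {5, f, g, x}
Event 2 (add 5): already present, no change. Set: {5, f, g, x}
Event 3 (remove g): removed. Set: {5, f, x}
Event 4 (add e): added. Set: {5, e, f, x}
Event 5 (remove f): removed. Set: {5, e, x}
Event 6 (remove s): not present, no change. Set: {5, e, x}
Event 7 (add j): added. Set: {5, e, j, x}
Event 8 (remove j): removed. Set: {5, e, x}
Event 9 (remove 5): removed. Set: {e, x}
Event 10 (add q): added. Set: {e, q, x}

Final set: {e, q, x} (size 3)

Answer: 3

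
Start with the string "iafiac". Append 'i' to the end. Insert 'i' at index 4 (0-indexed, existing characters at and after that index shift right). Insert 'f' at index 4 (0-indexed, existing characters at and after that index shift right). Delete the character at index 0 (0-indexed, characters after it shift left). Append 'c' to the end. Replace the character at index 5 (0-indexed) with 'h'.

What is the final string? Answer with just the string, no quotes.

Answer: afifihcic

Derivation:
Applying each edit step by step:
Start: "iafiac"
Op 1 (append 'i'): "iafiac" -> "iafiaci"
Op 2 (insert 'i' at idx 4): "iafiaci" -> "iafiiaci"
Op 3 (insert 'f' at idx 4): "iafiiaci" -> "iafifiaci"
Op 4 (delete idx 0 = 'i'): "iafifiaci" -> "afifiaci"
Op 5 (append 'c'): "afifiaci" -> "afifiacic"
Op 6 (replace idx 5: 'a' -> 'h'): "afifiacic" -> "afifihcic"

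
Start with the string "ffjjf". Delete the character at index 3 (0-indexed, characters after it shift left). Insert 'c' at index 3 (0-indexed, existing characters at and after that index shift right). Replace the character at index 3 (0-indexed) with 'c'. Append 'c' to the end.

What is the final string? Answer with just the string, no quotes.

Answer: ffjcfc

Derivation:
Applying each edit step by step:
Start: "ffjjf"
Op 1 (delete idx 3 = 'j'): "ffjjf" -> "ffjf"
Op 2 (insert 'c' at idx 3): "ffjf" -> "ffjcf"
Op 3 (replace idx 3: 'c' -> 'c'): "ffjcf" -> "ffjcf"
Op 4 (append 'c'): "ffjcf" -> "ffjcfc"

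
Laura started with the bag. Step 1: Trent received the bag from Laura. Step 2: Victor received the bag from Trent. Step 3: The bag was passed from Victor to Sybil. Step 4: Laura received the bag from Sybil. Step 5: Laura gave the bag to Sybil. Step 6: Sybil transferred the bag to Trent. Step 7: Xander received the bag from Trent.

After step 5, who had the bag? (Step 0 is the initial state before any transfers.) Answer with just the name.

Tracking the bag holder through step 5:
After step 0 (start): Laura
After step 1: Trent
After step 2: Victor
After step 3: Sybil
After step 4: Laura
After step 5: Sybil

At step 5, the holder is Sybil.

Answer: Sybil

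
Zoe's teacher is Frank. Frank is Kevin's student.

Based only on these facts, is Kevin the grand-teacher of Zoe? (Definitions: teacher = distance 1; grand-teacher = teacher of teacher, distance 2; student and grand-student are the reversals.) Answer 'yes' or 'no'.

Answer: yes

Derivation:
Reconstructing the teacher chain from the given facts:
  Kevin -> Frank -> Zoe
(each arrow means 'teacher of the next')
Positions in the chain (0 = top):
  position of Kevin: 0
  position of Frank: 1
  position of Zoe: 2

Kevin is at position 0, Zoe is at position 2; signed distance (j - i) = 2.
'grand-teacher' requires j - i = 2. Actual distance is 2, so the relation HOLDS.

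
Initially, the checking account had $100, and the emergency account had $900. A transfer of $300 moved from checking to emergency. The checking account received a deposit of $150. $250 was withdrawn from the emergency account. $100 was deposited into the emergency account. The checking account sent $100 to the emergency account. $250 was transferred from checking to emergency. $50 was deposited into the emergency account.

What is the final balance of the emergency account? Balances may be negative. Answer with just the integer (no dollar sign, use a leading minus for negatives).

Answer: 1450

Derivation:
Tracking account balances step by step:
Start: checking=100, emergency=900
Event 1 (transfer 300 checking -> emergency): checking: 100 - 300 = -200, emergency: 900 + 300 = 1200. Balances: checking=-200, emergency=1200
Event 2 (deposit 150 to checking): checking: -200 + 150 = -50. Balances: checking=-50, emergency=1200
Event 3 (withdraw 250 from emergency): emergency: 1200 - 250 = 950. Balances: checking=-50, emergency=950
Event 4 (deposit 100 to emergency): emergency: 950 + 100 = 1050. Balances: checking=-50, emergency=1050
Event 5 (transfer 100 checking -> emergency): checking: -50 - 100 = -150, emergency: 1050 + 100 = 1150. Balances: checking=-150, emergency=1150
Event 6 (transfer 250 checking -> emergency): checking: -150 - 250 = -400, emergency: 1150 + 250 = 1400. Balances: checking=-400, emergency=1400
Event 7 (deposit 50 to emergency): emergency: 1400 + 50 = 1450. Balances: checking=-400, emergency=1450

Final balance of emergency: 1450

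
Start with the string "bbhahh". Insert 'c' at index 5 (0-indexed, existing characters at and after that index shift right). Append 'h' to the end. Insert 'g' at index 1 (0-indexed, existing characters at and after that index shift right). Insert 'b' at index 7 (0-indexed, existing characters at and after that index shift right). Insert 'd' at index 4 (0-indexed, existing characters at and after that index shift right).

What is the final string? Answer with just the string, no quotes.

Answer: bgbhdahcbhh

Derivation:
Applying each edit step by step:
Start: "bbhahh"
Op 1 (insert 'c' at idx 5): "bbhahh" -> "bbhahch"
Op 2 (append 'h'): "bbhahch" -> "bbhahchh"
Op 3 (insert 'g' at idx 1): "bbhahchh" -> "bgbhahchh"
Op 4 (insert 'b' at idx 7): "bgbhahchh" -> "bgbhahcbhh"
Op 5 (insert 'd' at idx 4): "bgbhahcbhh" -> "bgbhdahcbhh"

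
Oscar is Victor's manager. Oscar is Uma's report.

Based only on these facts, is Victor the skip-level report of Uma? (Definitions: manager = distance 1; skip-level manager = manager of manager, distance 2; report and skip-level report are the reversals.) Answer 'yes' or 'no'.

Answer: yes

Derivation:
Reconstructing the manager chain from the given facts:
  Uma -> Oscar -> Victor
(each arrow means 'manager of the next')
Positions in the chain (0 = top):
  position of Uma: 0
  position of Oscar: 1
  position of Victor: 2

Victor is at position 2, Uma is at position 0; signed distance (j - i) = -2.
'skip-level report' requires j - i = -2. Actual distance is -2, so the relation HOLDS.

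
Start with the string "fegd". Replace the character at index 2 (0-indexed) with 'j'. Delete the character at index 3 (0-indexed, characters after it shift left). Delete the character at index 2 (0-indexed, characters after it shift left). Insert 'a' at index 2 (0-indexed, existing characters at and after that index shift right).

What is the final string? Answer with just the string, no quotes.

Answer: fea

Derivation:
Applying each edit step by step:
Start: "fegd"
Op 1 (replace idx 2: 'g' -> 'j'): "fegd" -> "fejd"
Op 2 (delete idx 3 = 'd'): "fejd" -> "fej"
Op 3 (delete idx 2 = 'j'): "fej" -> "fe"
Op 4 (insert 'a' at idx 2): "fe" -> "fea"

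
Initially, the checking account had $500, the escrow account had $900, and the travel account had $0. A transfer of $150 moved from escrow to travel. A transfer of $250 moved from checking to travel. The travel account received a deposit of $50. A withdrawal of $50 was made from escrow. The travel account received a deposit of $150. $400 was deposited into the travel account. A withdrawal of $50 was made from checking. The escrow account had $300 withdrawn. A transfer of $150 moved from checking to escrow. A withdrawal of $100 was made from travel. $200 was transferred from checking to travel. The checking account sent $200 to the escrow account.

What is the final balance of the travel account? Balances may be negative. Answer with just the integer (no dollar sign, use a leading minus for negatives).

Answer: 1100

Derivation:
Tracking account balances step by step:
Start: checking=500, escrow=900, travel=0
Event 1 (transfer 150 escrow -> travel): escrow: 900 - 150 = 750, travel: 0 + 150 = 150. Balances: checking=500, escrow=750, travel=150
Event 2 (transfer 250 checking -> travel): checking: 500 - 250 = 250, travel: 150 + 250 = 400. Balances: checking=250, escrow=750, travel=400
Event 3 (deposit 50 to travel): travel: 400 + 50 = 450. Balances: checking=250, escrow=750, travel=450
Event 4 (withdraw 50 from escrow): escrow: 750 - 50 = 700. Balances: checking=250, escrow=700, travel=450
Event 5 (deposit 150 to travel): travel: 450 + 150 = 600. Balances: checking=250, escrow=700, travel=600
Event 6 (deposit 400 to travel): travel: 600 + 400 = 1000. Balances: checking=250, escrow=700, travel=1000
Event 7 (withdraw 50 from checking): checking: 250 - 50 = 200. Balances: checking=200, escrow=700, travel=1000
Event 8 (withdraw 300 from escrow): escrow: 700 - 300 = 400. Balances: checking=200, escrow=400, travel=1000
Event 9 (transfer 150 checking -> escrow): checking: 200 - 150 = 50, escrow: 400 + 150 = 550. Balances: checking=50, escrow=550, travel=1000
Event 10 (withdraw 100 from travel): travel: 1000 - 100 = 900. Balances: checking=50, escrow=550, travel=900
Event 11 (transfer 200 checking -> travel): checking: 50 - 200 = -150, travel: 900 + 200 = 1100. Balances: checking=-150, escrow=550, travel=1100
Event 12 (transfer 200 checking -> escrow): checking: -150 - 200 = -350, escrow: 550 + 200 = 750. Balances: checking=-350, escrow=750, travel=1100

Final balance of travel: 1100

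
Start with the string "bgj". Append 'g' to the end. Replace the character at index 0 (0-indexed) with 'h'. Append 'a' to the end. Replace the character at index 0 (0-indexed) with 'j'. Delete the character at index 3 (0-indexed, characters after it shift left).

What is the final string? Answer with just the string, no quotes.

Answer: jgja

Derivation:
Applying each edit step by step:
Start: "bgj"
Op 1 (append 'g'): "bgj" -> "bgjg"
Op 2 (replace idx 0: 'b' -> 'h'): "bgjg" -> "hgjg"
Op 3 (append 'a'): "hgjg" -> "hgjga"
Op 4 (replace idx 0: 'h' -> 'j'): "hgjga" -> "jgjga"
Op 5 (delete idx 3 = 'g'): "jgjga" -> "jgja"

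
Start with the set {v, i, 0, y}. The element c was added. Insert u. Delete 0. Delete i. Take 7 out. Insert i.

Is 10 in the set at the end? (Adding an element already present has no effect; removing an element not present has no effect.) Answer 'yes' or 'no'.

Answer: no

Derivation:
Tracking the set through each operation:
Start: {0, i, v, y}
Event 1 (add c): added. Set: {0, c, i, v, y}
Event 2 (add u): added. Set: {0, c, i, u, v, y}
Event 3 (remove 0): removed. Set: {c, i, u, v, y}
Event 4 (remove i): removed. Set: {c, u, v, y}
Event 5 (remove 7): not present, no change. Set: {c, u, v, y}
Event 6 (add i): added. Set: {c, i, u, v, y}

Final set: {c, i, u, v, y} (size 5)
10 is NOT in the final set.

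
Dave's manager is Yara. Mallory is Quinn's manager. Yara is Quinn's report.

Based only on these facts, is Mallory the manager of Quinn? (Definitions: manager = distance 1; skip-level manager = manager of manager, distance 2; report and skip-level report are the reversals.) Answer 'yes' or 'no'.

Reconstructing the manager chain from the given facts:
  Mallory -> Quinn -> Yara -> Dave
(each arrow means 'manager of the next')
Positions in the chain (0 = top):
  position of Mallory: 0
  position of Quinn: 1
  position of Yara: 2
  position of Dave: 3

Mallory is at position 0, Quinn is at position 1; signed distance (j - i) = 1.
'manager' requires j - i = 1. Actual distance is 1, so the relation HOLDS.

Answer: yes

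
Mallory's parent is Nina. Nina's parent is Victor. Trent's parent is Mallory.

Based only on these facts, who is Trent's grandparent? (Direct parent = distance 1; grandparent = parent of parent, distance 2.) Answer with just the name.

Reconstructing the parent chain from the given facts:
  Victor -> Nina -> Mallory -> Trent
(each arrow means 'parent of the next')
Positions in the chain (0 = top):
  position of Victor: 0
  position of Nina: 1
  position of Mallory: 2
  position of Trent: 3

Trent is at position 3; the grandparent is 2 steps up the chain, i.e. position 1: Nina.

Answer: Nina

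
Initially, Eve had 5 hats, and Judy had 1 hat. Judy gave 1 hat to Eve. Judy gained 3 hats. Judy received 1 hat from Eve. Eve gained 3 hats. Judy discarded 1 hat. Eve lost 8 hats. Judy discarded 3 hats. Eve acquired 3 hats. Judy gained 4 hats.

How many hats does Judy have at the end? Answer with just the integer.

Tracking counts step by step:
Start: Eve=5, Judy=1
Event 1 (Judy -> Eve, 1): Judy: 1 -> 0, Eve: 5 -> 6. State: Eve=6, Judy=0
Event 2 (Judy +3): Judy: 0 -> 3. State: Eve=6, Judy=3
Event 3 (Eve -> Judy, 1): Eve: 6 -> 5, Judy: 3 -> 4. State: Eve=5, Judy=4
Event 4 (Eve +3): Eve: 5 -> 8. State: Eve=8, Judy=4
Event 5 (Judy -1): Judy: 4 -> 3. State: Eve=8, Judy=3
Event 6 (Eve -8): Eve: 8 -> 0. State: Eve=0, Judy=3
Event 7 (Judy -3): Judy: 3 -> 0. State: Eve=0, Judy=0
Event 8 (Eve +3): Eve: 0 -> 3. State: Eve=3, Judy=0
Event 9 (Judy +4): Judy: 0 -> 4. State: Eve=3, Judy=4

Judy's final count: 4

Answer: 4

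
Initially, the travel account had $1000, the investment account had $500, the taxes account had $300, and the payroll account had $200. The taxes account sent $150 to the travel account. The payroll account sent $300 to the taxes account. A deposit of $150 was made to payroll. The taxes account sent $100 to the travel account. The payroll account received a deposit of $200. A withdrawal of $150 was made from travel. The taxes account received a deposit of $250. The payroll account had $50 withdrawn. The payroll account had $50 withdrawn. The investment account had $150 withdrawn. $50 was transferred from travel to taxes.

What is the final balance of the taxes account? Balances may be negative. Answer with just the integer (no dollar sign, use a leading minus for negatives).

Answer: 650

Derivation:
Tracking account balances step by step:
Start: travel=1000, investment=500, taxes=300, payroll=200
Event 1 (transfer 150 taxes -> travel): taxes: 300 - 150 = 150, travel: 1000 + 150 = 1150. Balances: travel=1150, investment=500, taxes=150, payroll=200
Event 2 (transfer 300 payroll -> taxes): payroll: 200 - 300 = -100, taxes: 150 + 300 = 450. Balances: travel=1150, investment=500, taxes=450, payroll=-100
Event 3 (deposit 150 to payroll): payroll: -100 + 150 = 50. Balances: travel=1150, investment=500, taxes=450, payroll=50
Event 4 (transfer 100 taxes -> travel): taxes: 450 - 100 = 350, travel: 1150 + 100 = 1250. Balances: travel=1250, investment=500, taxes=350, payroll=50
Event 5 (deposit 200 to payroll): payroll: 50 + 200 = 250. Balances: travel=1250, investment=500, taxes=350, payroll=250
Event 6 (withdraw 150 from travel): travel: 1250 - 150 = 1100. Balances: travel=1100, investment=500, taxes=350, payroll=250
Event 7 (deposit 250 to taxes): taxes: 350 + 250 = 600. Balances: travel=1100, investment=500, taxes=600, payroll=250
Event 8 (withdraw 50 from payroll): payroll: 250 - 50 = 200. Balances: travel=1100, investment=500, taxes=600, payroll=200
Event 9 (withdraw 50 from payroll): payroll: 200 - 50 = 150. Balances: travel=1100, investment=500, taxes=600, payroll=150
Event 10 (withdraw 150 from investment): investment: 500 - 150 = 350. Balances: travel=1100, investment=350, taxes=600, payroll=150
Event 11 (transfer 50 travel -> taxes): travel: 1100 - 50 = 1050, taxes: 600 + 50 = 650. Balances: travel=1050, investment=350, taxes=650, payroll=150

Final balance of taxes: 650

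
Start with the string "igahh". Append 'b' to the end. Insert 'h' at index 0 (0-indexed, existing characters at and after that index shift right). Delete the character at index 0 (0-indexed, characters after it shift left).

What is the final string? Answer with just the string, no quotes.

Applying each edit step by step:
Start: "igahh"
Op 1 (append 'b'): "igahh" -> "igahhb"
Op 2 (insert 'h' at idx 0): "igahhb" -> "higahhb"
Op 3 (delete idx 0 = 'h'): "higahhb" -> "igahhb"

Answer: igahhb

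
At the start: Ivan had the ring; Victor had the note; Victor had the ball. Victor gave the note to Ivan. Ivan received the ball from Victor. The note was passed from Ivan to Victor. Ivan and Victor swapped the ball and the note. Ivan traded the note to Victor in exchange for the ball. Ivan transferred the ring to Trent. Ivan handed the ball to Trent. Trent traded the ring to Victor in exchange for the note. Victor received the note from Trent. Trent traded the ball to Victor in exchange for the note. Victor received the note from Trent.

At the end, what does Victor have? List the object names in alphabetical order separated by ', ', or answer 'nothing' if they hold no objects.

Answer: ball, note, ring

Derivation:
Tracking all object holders:
Start: ring:Ivan, note:Victor, ball:Victor
Event 1 (give note: Victor -> Ivan). State: ring:Ivan, note:Ivan, ball:Victor
Event 2 (give ball: Victor -> Ivan). State: ring:Ivan, note:Ivan, ball:Ivan
Event 3 (give note: Ivan -> Victor). State: ring:Ivan, note:Victor, ball:Ivan
Event 4 (swap ball<->note: now ball:Victor, note:Ivan). State: ring:Ivan, note:Ivan, ball:Victor
Event 5 (swap note<->ball: now note:Victor, ball:Ivan). State: ring:Ivan, note:Victor, ball:Ivan
Event 6 (give ring: Ivan -> Trent). State: ring:Trent, note:Victor, ball:Ivan
Event 7 (give ball: Ivan -> Trent). State: ring:Trent, note:Victor, ball:Trent
Event 8 (swap ring<->note: now ring:Victor, note:Trent). State: ring:Victor, note:Trent, ball:Trent
Event 9 (give note: Trent -> Victor). State: ring:Victor, note:Victor, ball:Trent
Event 10 (swap ball<->note: now ball:Victor, note:Trent). State: ring:Victor, note:Trent, ball:Victor
Event 11 (give note: Trent -> Victor). State: ring:Victor, note:Victor, ball:Victor

Final state: ring:Victor, note:Victor, ball:Victor
Victor holds: ball, note, ring.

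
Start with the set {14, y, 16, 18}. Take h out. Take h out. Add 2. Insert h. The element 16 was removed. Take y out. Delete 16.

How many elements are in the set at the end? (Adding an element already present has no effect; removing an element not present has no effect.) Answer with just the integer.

Tracking the set through each operation:
Start: {14, 16, 18, y}
Event 1 (remove h): not present, no change. Set: {14, 16, 18, y}
Event 2 (remove h): not present, no change. Set: {14, 16, 18, y}
Event 3 (add 2): added. Set: {14, 16, 18, 2, y}
Event 4 (add h): added. Set: {14, 16, 18, 2, h, y}
Event 5 (remove 16): removed. Set: {14, 18, 2, h, y}
Event 6 (remove y): removed. Set: {14, 18, 2, h}
Event 7 (remove 16): not present, no change. Set: {14, 18, 2, h}

Final set: {14, 18, 2, h} (size 4)

Answer: 4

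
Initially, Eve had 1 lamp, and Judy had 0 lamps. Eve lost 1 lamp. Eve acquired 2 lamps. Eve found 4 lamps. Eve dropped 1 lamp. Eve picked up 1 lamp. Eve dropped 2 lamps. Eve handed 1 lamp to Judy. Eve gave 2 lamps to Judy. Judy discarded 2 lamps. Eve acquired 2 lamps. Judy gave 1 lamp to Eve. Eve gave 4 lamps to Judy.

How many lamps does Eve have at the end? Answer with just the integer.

Tracking counts step by step:
Start: Eve=1, Judy=0
Event 1 (Eve -1): Eve: 1 -> 0. State: Eve=0, Judy=0
Event 2 (Eve +2): Eve: 0 -> 2. State: Eve=2, Judy=0
Event 3 (Eve +4): Eve: 2 -> 6. State: Eve=6, Judy=0
Event 4 (Eve -1): Eve: 6 -> 5. State: Eve=5, Judy=0
Event 5 (Eve +1): Eve: 5 -> 6. State: Eve=6, Judy=0
Event 6 (Eve -2): Eve: 6 -> 4. State: Eve=4, Judy=0
Event 7 (Eve -> Judy, 1): Eve: 4 -> 3, Judy: 0 -> 1. State: Eve=3, Judy=1
Event 8 (Eve -> Judy, 2): Eve: 3 -> 1, Judy: 1 -> 3. State: Eve=1, Judy=3
Event 9 (Judy -2): Judy: 3 -> 1. State: Eve=1, Judy=1
Event 10 (Eve +2): Eve: 1 -> 3. State: Eve=3, Judy=1
Event 11 (Judy -> Eve, 1): Judy: 1 -> 0, Eve: 3 -> 4. State: Eve=4, Judy=0
Event 12 (Eve -> Judy, 4): Eve: 4 -> 0, Judy: 0 -> 4. State: Eve=0, Judy=4

Eve's final count: 0

Answer: 0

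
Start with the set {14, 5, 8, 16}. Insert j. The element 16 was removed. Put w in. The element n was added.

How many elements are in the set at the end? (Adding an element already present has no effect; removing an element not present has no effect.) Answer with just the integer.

Answer: 6

Derivation:
Tracking the set through each operation:
Start: {14, 16, 5, 8}
Event 1 (add j): added. Set: {14, 16, 5, 8, j}
Event 2 (remove 16): removed. Set: {14, 5, 8, j}
Event 3 (add w): added. Set: {14, 5, 8, j, w}
Event 4 (add n): added. Set: {14, 5, 8, j, n, w}

Final set: {14, 5, 8, j, n, w} (size 6)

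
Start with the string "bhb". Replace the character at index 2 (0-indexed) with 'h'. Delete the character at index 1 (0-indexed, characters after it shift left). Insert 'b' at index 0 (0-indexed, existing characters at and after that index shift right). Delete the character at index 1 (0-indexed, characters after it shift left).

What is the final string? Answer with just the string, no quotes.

Answer: bh

Derivation:
Applying each edit step by step:
Start: "bhb"
Op 1 (replace idx 2: 'b' -> 'h'): "bhb" -> "bhh"
Op 2 (delete idx 1 = 'h'): "bhh" -> "bh"
Op 3 (insert 'b' at idx 0): "bh" -> "bbh"
Op 4 (delete idx 1 = 'b'): "bbh" -> "bh"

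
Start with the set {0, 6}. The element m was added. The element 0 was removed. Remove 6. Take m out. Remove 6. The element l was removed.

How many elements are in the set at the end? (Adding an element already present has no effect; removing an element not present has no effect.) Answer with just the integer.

Tracking the set through each operation:
Start: {0, 6}
Event 1 (add m): added. Set: {0, 6, m}
Event 2 (remove 0): removed. Set: {6, m}
Event 3 (remove 6): removed. Set: {m}
Event 4 (remove m): removed. Set: {}
Event 5 (remove 6): not present, no change. Set: {}
Event 6 (remove l): not present, no change. Set: {}

Final set: {} (size 0)

Answer: 0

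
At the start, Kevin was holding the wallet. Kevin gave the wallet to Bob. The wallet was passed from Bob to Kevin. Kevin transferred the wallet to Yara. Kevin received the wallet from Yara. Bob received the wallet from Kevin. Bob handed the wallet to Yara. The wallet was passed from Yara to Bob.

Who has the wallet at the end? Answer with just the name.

Tracking the wallet through each event:
Start: Kevin has the wallet.
After event 1: Bob has the wallet.
After event 2: Kevin has the wallet.
After event 3: Yara has the wallet.
After event 4: Kevin has the wallet.
After event 5: Bob has the wallet.
After event 6: Yara has the wallet.
After event 7: Bob has the wallet.

Answer: Bob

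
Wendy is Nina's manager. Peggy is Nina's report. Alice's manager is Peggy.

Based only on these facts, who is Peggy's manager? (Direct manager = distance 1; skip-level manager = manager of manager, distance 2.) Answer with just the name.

Answer: Nina

Derivation:
Reconstructing the manager chain from the given facts:
  Wendy -> Nina -> Peggy -> Alice
(each arrow means 'manager of the next')
Positions in the chain (0 = top):
  position of Wendy: 0
  position of Nina: 1
  position of Peggy: 2
  position of Alice: 3

Peggy is at position 2; the manager is 1 step up the chain, i.e. position 1: Nina.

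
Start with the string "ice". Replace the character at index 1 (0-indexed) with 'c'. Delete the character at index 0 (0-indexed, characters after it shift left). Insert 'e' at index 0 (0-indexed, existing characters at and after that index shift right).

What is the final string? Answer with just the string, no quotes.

Answer: ece

Derivation:
Applying each edit step by step:
Start: "ice"
Op 1 (replace idx 1: 'c' -> 'c'): "ice" -> "ice"
Op 2 (delete idx 0 = 'i'): "ice" -> "ce"
Op 3 (insert 'e' at idx 0): "ce" -> "ece"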